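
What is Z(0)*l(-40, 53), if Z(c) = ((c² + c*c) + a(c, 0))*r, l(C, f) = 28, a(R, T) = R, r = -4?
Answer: 0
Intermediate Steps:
Z(c) = -8*c² - 4*c (Z(c) = ((c² + c*c) + c)*(-4) = ((c² + c²) + c)*(-4) = (2*c² + c)*(-4) = (c + 2*c²)*(-4) = -8*c² - 4*c)
Z(0)*l(-40, 53) = (4*0*(-1 - 2*0))*28 = (4*0*(-1 + 0))*28 = (4*0*(-1))*28 = 0*28 = 0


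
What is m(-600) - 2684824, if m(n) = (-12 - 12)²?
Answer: -2684248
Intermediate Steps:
m(n) = 576 (m(n) = (-24)² = 576)
m(-600) - 2684824 = 576 - 2684824 = -2684248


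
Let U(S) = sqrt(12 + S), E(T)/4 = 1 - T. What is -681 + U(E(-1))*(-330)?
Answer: -681 - 660*sqrt(5) ≈ -2156.8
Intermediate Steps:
E(T) = 4 - 4*T (E(T) = 4*(1 - T) = 4 - 4*T)
-681 + U(E(-1))*(-330) = -681 + sqrt(12 + (4 - 4*(-1)))*(-330) = -681 + sqrt(12 + (4 + 4))*(-330) = -681 + sqrt(12 + 8)*(-330) = -681 + sqrt(20)*(-330) = -681 + (2*sqrt(5))*(-330) = -681 - 660*sqrt(5)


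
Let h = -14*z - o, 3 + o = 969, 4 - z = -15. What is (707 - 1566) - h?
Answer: 373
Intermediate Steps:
z = 19 (z = 4 - 1*(-15) = 4 + 15 = 19)
o = 966 (o = -3 + 969 = 966)
h = -1232 (h = -14*19 - 1*966 = -266 - 966 = -1232)
(707 - 1566) - h = (707 - 1566) - 1*(-1232) = -859 + 1232 = 373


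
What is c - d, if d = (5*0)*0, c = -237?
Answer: -237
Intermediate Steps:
d = 0 (d = 0*0 = 0)
c - d = -237 - 1*0 = -237 + 0 = -237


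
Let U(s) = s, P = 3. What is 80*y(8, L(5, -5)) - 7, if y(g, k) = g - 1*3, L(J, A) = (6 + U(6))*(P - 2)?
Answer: 393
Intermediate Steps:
L(J, A) = 12 (L(J, A) = (6 + 6)*(3 - 2) = 12*1 = 12)
y(g, k) = -3 + g (y(g, k) = g - 3 = -3 + g)
80*y(8, L(5, -5)) - 7 = 80*(-3 + 8) - 7 = 80*5 - 7 = 400 - 7 = 393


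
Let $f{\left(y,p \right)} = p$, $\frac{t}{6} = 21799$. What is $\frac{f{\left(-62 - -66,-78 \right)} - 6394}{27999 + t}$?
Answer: $- \frac{6472}{158793} \approx -0.040757$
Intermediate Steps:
$t = 130794$ ($t = 6 \cdot 21799 = 130794$)
$\frac{f{\left(-62 - -66,-78 \right)} - 6394}{27999 + t} = \frac{-78 - 6394}{27999 + 130794} = - \frac{6472}{158793}$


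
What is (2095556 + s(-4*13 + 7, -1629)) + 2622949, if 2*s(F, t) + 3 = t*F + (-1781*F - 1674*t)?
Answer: 12317403/2 ≈ 6.1587e+6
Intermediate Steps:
s(F, t) = -3/2 - 837*t - 1781*F/2 + F*t/2 (s(F, t) = -3/2 + (t*F + (-1781*F - 1674*t))/2 = -3/2 + (F*t + (-1781*F - 1674*t))/2 = -3/2 + (-1781*F - 1674*t + F*t)/2 = -3/2 + (-837*t - 1781*F/2 + F*t/2) = -3/2 - 837*t - 1781*F/2 + F*t/2)
(2095556 + s(-4*13 + 7, -1629)) + 2622949 = (2095556 + (-3/2 - 837*(-1629) - 1781*(-4*13 + 7)/2 + (½)*(-4*13 + 7)*(-1629))) + 2622949 = (2095556 + (-3/2 + 1363473 - 1781*(-52 + 7)/2 + (½)*(-52 + 7)*(-1629))) + 2622949 = (2095556 + (-3/2 + 1363473 - 1781/2*(-45) + (½)*(-45)*(-1629))) + 2622949 = (2095556 + (-3/2 + 1363473 + 80145/2 + 73305/2)) + 2622949 = (2095556 + 2880393/2) + 2622949 = 7071505/2 + 2622949 = 12317403/2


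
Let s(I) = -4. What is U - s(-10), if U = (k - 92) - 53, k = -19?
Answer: -160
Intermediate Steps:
U = -164 (U = (-19 - 92) - 53 = -111 - 53 = -164)
U - s(-10) = -164 - 1*(-4) = -164 + 4 = -160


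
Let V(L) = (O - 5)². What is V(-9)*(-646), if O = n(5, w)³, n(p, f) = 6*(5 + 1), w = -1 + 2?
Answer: -1405900007446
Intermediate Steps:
w = 1
n(p, f) = 36 (n(p, f) = 6*6 = 36)
O = 46656 (O = 36³ = 46656)
V(L) = 2176315801 (V(L) = (46656 - 5)² = 46651² = 2176315801)
V(-9)*(-646) = 2176315801*(-646) = -1405900007446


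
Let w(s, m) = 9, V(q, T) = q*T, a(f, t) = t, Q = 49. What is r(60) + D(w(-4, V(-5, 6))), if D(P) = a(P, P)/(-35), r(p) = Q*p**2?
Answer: 6173991/35 ≈ 1.7640e+5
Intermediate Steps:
V(q, T) = T*q
r(p) = 49*p**2
D(P) = -P/35 (D(P) = P/(-35) = P*(-1/35) = -P/35)
r(60) + D(w(-4, V(-5, 6))) = 49*60**2 - 1/35*9 = 49*3600 - 9/35 = 176400 - 9/35 = 6173991/35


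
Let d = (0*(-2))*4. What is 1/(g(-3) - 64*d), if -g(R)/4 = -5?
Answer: 1/20 ≈ 0.050000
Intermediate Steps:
g(R) = 20 (g(R) = -4*(-5) = 20)
d = 0 (d = 0*4 = 0)
1/(g(-3) - 64*d) = 1/(20 - 64*0) = 1/(20 + 0) = 1/20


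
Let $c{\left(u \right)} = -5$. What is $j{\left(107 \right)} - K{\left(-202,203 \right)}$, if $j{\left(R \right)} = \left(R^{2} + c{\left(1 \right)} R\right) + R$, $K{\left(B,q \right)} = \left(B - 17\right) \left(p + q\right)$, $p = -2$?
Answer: $55040$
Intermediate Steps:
$K{\left(B,q \right)} = \left(-17 + B\right) \left(-2 + q\right)$ ($K{\left(B,q \right)} = \left(B - 17\right) \left(-2 + q\right) = \left(-17 + B\right) \left(-2 + q\right)$)
$j{\left(R \right)} = R^{2} - 4 R$ ($j{\left(R \right)} = \left(R^{2} - 5 R\right) + R = R^{2} - 4 R$)
$j{\left(107 \right)} - K{\left(-202,203 \right)} = 107 \left(-4 + 107\right) - \left(34 - 3451 - -404 - 41006\right) = 107 \cdot 103 - \left(34 - 3451 + 404 - 41006\right) = 11021 - -44019 = 11021 + 44019 = 55040$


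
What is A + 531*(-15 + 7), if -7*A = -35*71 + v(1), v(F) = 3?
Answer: -27254/7 ≈ -3893.4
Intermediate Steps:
A = 2482/7 (A = -(-35*71 + 3)/7 = -(-2485 + 3)/7 = -⅐*(-2482) = 2482/7 ≈ 354.57)
A + 531*(-15 + 7) = 2482/7 + 531*(-15 + 7) = 2482/7 + 531*(-8) = 2482/7 - 4248 = -27254/7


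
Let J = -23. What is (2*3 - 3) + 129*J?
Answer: -2964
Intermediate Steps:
(2*3 - 3) + 129*J = (2*3 - 3) + 129*(-23) = (6 - 3) - 2967 = 3 - 2967 = -2964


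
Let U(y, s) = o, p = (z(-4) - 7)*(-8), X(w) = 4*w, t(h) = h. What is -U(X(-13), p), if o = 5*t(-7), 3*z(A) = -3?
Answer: 35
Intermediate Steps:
z(A) = -1 (z(A) = (1/3)*(-3) = -1)
p = 64 (p = (-1 - 7)*(-8) = -8*(-8) = 64)
o = -35 (o = 5*(-7) = -35)
U(y, s) = -35
-U(X(-13), p) = -1*(-35) = 35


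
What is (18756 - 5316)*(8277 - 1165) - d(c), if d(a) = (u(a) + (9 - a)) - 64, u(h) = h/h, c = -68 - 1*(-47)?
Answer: 95585313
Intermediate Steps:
c = -21 (c = -68 + 47 = -21)
u(h) = 1
d(a) = -54 - a (d(a) = (1 + (9 - a)) - 64 = (10 - a) - 64 = -54 - a)
(18756 - 5316)*(8277 - 1165) - d(c) = (18756 - 5316)*(8277 - 1165) - (-54 - 1*(-21)) = 13440*7112 - (-54 + 21) = 95585280 - 1*(-33) = 95585280 + 33 = 95585313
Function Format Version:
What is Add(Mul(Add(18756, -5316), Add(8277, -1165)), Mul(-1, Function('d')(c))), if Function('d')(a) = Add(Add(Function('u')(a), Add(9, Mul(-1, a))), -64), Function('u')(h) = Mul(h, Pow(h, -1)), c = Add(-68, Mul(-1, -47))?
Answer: 95585313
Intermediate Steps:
c = -21 (c = Add(-68, 47) = -21)
Function('u')(h) = 1
Function('d')(a) = Add(-54, Mul(-1, a)) (Function('d')(a) = Add(Add(1, Add(9, Mul(-1, a))), -64) = Add(Add(10, Mul(-1, a)), -64) = Add(-54, Mul(-1, a)))
Add(Mul(Add(18756, -5316), Add(8277, -1165)), Mul(-1, Function('d')(c))) = Add(Mul(Add(18756, -5316), Add(8277, -1165)), Mul(-1, Add(-54, Mul(-1, -21)))) = Add(Mul(13440, 7112), Mul(-1, Add(-54, 21))) = Add(95585280, Mul(-1, -33)) = Add(95585280, 33) = 95585313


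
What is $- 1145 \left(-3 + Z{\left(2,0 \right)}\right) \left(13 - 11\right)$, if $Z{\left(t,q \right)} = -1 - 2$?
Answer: $13740$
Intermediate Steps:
$Z{\left(t,q \right)} = -3$
$- 1145 \left(-3 + Z{\left(2,0 \right)}\right) \left(13 - 11\right) = - 1145 \left(-3 - 3\right) \left(13 - 11\right) = - 1145 \left(\left(-6\right) 2\right) = \left(-1145\right) \left(-12\right) = 13740$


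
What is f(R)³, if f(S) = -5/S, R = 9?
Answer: -125/729 ≈ -0.17147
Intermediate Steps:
f(R)³ = (-5/9)³ = -125/729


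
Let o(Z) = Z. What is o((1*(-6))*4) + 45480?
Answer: 45456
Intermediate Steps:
o((1*(-6))*4) + 45480 = (1*(-6))*4 + 45480 = -6*4 + 45480 = -24 + 45480 = 45456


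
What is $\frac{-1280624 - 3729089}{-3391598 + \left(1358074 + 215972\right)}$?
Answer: $\frac{5009713}{1817552} \approx 2.7563$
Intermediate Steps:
$\frac{-1280624 - 3729089}{-3391598 + \left(1358074 + 215972\right)} = - \frac{5009713}{-3391598 + 1574046} = - \frac{5009713}{-1817552} = \left(-5009713\right) \left(- \frac{1}{1817552}\right) = \frac{5009713}{1817552}$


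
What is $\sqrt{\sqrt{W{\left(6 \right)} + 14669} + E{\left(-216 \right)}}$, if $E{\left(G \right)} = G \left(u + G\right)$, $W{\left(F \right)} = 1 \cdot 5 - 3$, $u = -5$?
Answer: $\sqrt{47736 + \sqrt{14671}} \approx 218.76$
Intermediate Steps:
$W{\left(F \right)} = 2$ ($W{\left(F \right)} = 5 - 3 = 2$)
$E{\left(G \right)} = G \left(-5 + G\right)$
$\sqrt{\sqrt{W{\left(6 \right)} + 14669} + E{\left(-216 \right)}} = \sqrt{\sqrt{2 + 14669} - 216 \left(-5 - 216\right)} = \sqrt{\sqrt{14671} - -47736} = \sqrt{\sqrt{14671} + 47736} = \sqrt{47736 + \sqrt{14671}}$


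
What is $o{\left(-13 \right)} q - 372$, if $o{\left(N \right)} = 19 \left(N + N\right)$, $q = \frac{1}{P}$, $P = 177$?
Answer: $- \frac{66338}{177} \approx -374.79$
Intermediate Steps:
$q = \frac{1}{177} \approx 0.0056497$
$o{\left(N \right)} = 38 N$ ($o{\left(N \right)} = 19 \cdot 2 N = 38 N$)
$o{\left(-13 \right)} q - 372 = 38 \left(-13\right) \frac{1}{177} - 372 = \left(-494\right) \frac{1}{177} - 372 = - \frac{494}{177} - 372 = - \frac{66338}{177}$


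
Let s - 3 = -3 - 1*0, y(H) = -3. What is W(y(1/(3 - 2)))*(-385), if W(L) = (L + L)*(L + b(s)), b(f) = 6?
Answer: 6930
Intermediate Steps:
s = 0 (s = 3 + (-3 - 1*0) = 3 + (-3 + 0) = 3 - 3 = 0)
W(L) = 2*L*(6 + L) (W(L) = (L + L)*(L + 6) = (2*L)*(6 + L) = 2*L*(6 + L))
W(y(1/(3 - 2)))*(-385) = (2*(-3)*(6 - 3))*(-385) = (2*(-3)*3)*(-385) = -18*(-385) = 6930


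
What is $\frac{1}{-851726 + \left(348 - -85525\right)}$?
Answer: $- \frac{1}{765853} \approx -1.3057 \cdot 10^{-6}$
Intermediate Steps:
$\frac{1}{-851726 + \left(348 - -85525\right)} = \frac{1}{-851726 + \left(348 + 85525\right)} = \frac{1}{-851726 + 85873} = \frac{1}{-765853} = - \frac{1}{765853}$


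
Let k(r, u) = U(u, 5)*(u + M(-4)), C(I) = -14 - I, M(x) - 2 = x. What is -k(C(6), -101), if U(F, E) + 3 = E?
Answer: 206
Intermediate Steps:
U(F, E) = -3 + E
M(x) = 2 + x
k(r, u) = -4 + 2*u (k(r, u) = (-3 + 5)*(u + (2 - 4)) = 2*(u - 2) = 2*(-2 + u) = -4 + 2*u)
-k(C(6), -101) = -(-4 + 2*(-101)) = -(-4 - 202) = -1*(-206) = 206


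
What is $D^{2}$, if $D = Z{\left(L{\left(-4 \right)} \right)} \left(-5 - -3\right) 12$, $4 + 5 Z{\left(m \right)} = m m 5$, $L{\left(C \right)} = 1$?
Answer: $\frac{576}{25} \approx 23.04$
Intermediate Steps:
$Z{\left(m \right)} = - \frac{4}{5} + m^{2}$ ($Z{\left(m \right)} = - \frac{4}{5} + \frac{m m 5}{5} = - \frac{4}{5} + \frac{m^{2} \cdot 5}{5} = - \frac{4}{5} + \frac{5 m^{2}}{5} = - \frac{4}{5} + m^{2}$)
$D = - \frac{24}{5}$ ($D = \left(- \frac{4}{5} + 1^{2}\right) \left(-5 - -3\right) 12 = \left(- \frac{4}{5} + 1\right) \left(-5 + 3\right) 12 = \frac{1}{5} \left(-2\right) 12 = \left(- \frac{2}{5}\right) 12 = - \frac{24}{5} \approx -4.8$)
$D^{2} = \left(- \frac{24}{5}\right)^{2} = \frac{576}{25}$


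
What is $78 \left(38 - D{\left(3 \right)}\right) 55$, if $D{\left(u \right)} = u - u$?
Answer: $163020$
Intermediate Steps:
$D{\left(u \right)} = 0$
$78 \left(38 - D{\left(3 \right)}\right) 55 = 78 \left(38 - 0\right) 55 = 78 \left(38 + 0\right) 55 = 78 \cdot 38 \cdot 55 = 2964 \cdot 55 = 163020$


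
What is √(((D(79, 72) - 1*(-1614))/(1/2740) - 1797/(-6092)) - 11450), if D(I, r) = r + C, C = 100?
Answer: √45297527890871/3046 ≈ 2209.6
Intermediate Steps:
D(I, r) = 100 + r (D(I, r) = r + 100 = 100 + r)
√(((D(79, 72) - 1*(-1614))/(1/2740) - 1797/(-6092)) - 11450) = √((((100 + 72) - 1*(-1614))/(1/2740) - 1797/(-6092)) - 11450) = √(((172 + 1614)/(1/2740) - 1797*(-1/6092)) - 11450) = √((1786*2740 + 1797/6092) - 11450) = √((4893640 + 1797/6092) - 11450) = √(29812056677/6092 - 11450) = √(29742303277/6092) = √45297527890871/3046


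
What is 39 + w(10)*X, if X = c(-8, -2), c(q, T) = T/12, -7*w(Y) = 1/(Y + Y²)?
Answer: 180181/4620 ≈ 39.000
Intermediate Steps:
w(Y) = -1/(7*(Y + Y²))
c(q, T) = T/12 (c(q, T) = T*(1/12) = T/12)
X = -⅙ (X = (1/12)*(-2) = -⅙ ≈ -0.16667)
39 + w(10)*X = 39 - ⅐/(10*(1 + 10))*(-⅙) = 39 - ⅐*⅒/11*(-⅙) = 39 - ⅐*⅒*1/11*(-⅙) = 39 - 1/770*(-⅙) = 39 + 1/4620 = 180181/4620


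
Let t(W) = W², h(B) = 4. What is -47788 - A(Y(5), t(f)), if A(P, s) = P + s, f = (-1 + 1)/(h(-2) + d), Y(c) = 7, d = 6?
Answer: -47795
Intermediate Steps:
f = 0 (f = (-1 + 1)/(4 + 6) = 0/10 = 0*(⅒) = 0)
-47788 - A(Y(5), t(f)) = -47788 - (7 + 0²) = -47788 - (7 + 0) = -47788 - 1*7 = -47788 - 7 = -47795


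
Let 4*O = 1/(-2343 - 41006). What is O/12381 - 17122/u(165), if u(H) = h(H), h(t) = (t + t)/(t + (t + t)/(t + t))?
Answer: -338988428732949/39358291060 ≈ -8612.9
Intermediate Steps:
O = -1/173396 (O = 1/(4*(-2343 - 41006)) = (¼)/(-43349) = (¼)*(-1/43349) = -1/173396 ≈ -5.7671e-6)
h(t) = 2*t/(1 + t) (h(t) = (2*t)/(t + (2*t)/((2*t))) = (2*t)/(t + (2*t)*(1/(2*t))) = (2*t)/(t + 1) = (2*t)/(1 + t) = 2*t/(1 + t))
u(H) = 2*H/(1 + H)
O/12381 - 17122/u(165) = -1/173396/12381 - 17122/(2*165/(1 + 165)) = -1/173396*1/12381 - 17122/(2*165/166) = -1/2146815876 - 17122/(2*165*(1/166)) = -1/2146815876 - 17122/165/83 = -1/2146815876 - 17122*83/165 = -1/2146815876 - 1421126/165 = -338988428732949/39358291060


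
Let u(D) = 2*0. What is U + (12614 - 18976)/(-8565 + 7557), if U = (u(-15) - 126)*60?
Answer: -3807059/504 ≈ -7553.7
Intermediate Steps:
u(D) = 0
U = -7560 (U = (0 - 126)*60 = -126*60 = -7560)
U + (12614 - 18976)/(-8565 + 7557) = -7560 + (12614 - 18976)/(-8565 + 7557) = -7560 - 6362/(-1008) = -7560 - 6362*(-1/1008) = -7560 + 3181/504 = -3807059/504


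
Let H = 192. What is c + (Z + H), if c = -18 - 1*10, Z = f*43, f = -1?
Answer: 121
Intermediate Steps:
Z = -43 (Z = -1*43 = -43)
c = -28 (c = -18 - 10 = -28)
c + (Z + H) = -28 + (-43 + 192) = -28 + 149 = 121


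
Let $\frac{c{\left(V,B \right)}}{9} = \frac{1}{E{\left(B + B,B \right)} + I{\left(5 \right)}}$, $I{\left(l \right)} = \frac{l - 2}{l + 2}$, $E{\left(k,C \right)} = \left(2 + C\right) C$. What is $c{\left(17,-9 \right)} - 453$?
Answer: $- \frac{67023}{148} \approx -452.86$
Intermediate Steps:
$E{\left(k,C \right)} = C \left(2 + C\right)$
$I{\left(l \right)} = \frac{-2 + l}{2 + l}$
$c{\left(V,B \right)} = \frac{9}{\frac{3}{7} + B \left(2 + B\right)}$ ($c{\left(V,B \right)} = \frac{9}{B \left(2 + B\right) + \frac{-2 + 5}{2 + 5}} = \frac{9}{B \left(2 + B\right) + \frac{1}{7} \cdot 3} = \frac{9}{B \left(2 + B\right) + \frac{3}{7}} = \frac{9}{\frac{3}{7} + B \left(2 + B\right)}$)
$c{\left(17,-9 \right)} - 453 = \frac{63}{3 + 7 \left(-9\right) \left(2 - 9\right)} - 453 = \frac{63}{3 + 7 \left(-9\right) \left(-7\right)} - 453 = \frac{63}{3 + 441} - 453 = \frac{63}{444} - 453 = 63 \cdot \frac{1}{444} - 453 = \frac{21}{148} - 453 = - \frac{67023}{148}$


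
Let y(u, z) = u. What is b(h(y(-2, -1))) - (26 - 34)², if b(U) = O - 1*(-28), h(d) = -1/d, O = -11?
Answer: -47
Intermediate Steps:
b(U) = 17 (b(U) = -11 - 1*(-28) = -11 + 28 = 17)
b(h(y(-2, -1))) - (26 - 34)² = 17 - (26 - 34)² = 17 - 1*(-8)² = 17 - 1*64 = 17 - 64 = -47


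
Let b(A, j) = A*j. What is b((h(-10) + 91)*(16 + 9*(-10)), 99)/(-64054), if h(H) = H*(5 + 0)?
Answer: 150183/32027 ≈ 4.6893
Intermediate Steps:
h(H) = 5*H (h(H) = H*5 = 5*H)
b((h(-10) + 91)*(16 + 9*(-10)), 99)/(-64054) = (((5*(-10) + 91)*(16 + 9*(-10)))*99)/(-64054) = (((-50 + 91)*(16 - 90))*99)*(-1/64054) = ((41*(-74))*99)*(-1/64054) = -3034*99*(-1/64054) = -300366*(-1/64054) = 150183/32027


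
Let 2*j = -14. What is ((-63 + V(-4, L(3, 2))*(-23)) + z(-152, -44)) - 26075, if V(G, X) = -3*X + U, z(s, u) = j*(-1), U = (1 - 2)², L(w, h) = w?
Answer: -25947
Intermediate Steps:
j = -7 (j = (½)*(-14) = -7)
U = 1 (U = (-1)² = 1)
z(s, u) = 7 (z(s, u) = -7*(-1) = 7)
V(G, X) = 1 - 3*X (V(G, X) = -3*X + 1 = 1 - 3*X)
((-63 + V(-4, L(3, 2))*(-23)) + z(-152, -44)) - 26075 = ((-63 + (1 - 3*3)*(-23)) + 7) - 26075 = ((-63 + (1 - 9)*(-23)) + 7) - 26075 = ((-63 - 8*(-23)) + 7) - 26075 = ((-63 + 184) + 7) - 26075 = (121 + 7) - 26075 = 128 - 26075 = -25947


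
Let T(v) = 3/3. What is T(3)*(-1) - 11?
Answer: -12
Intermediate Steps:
T(v) = 1 (T(v) = 3*(⅓) = 1)
T(3)*(-1) - 11 = 1*(-1) - 11 = -1 - 11 = -12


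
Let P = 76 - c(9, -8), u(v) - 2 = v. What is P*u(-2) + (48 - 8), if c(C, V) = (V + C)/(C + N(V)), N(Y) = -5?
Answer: 40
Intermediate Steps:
u(v) = 2 + v
c(C, V) = (C + V)/(-5 + C) (c(C, V) = (V + C)/(C - 5) = (C + V)/(-5 + C))
P = 303/4 (P = 76 - (9 - 8)/(-5 + 9) = 76 - 1/4 = 76 - 1*¼ = 76 - ¼ = 303/4 ≈ 75.750)
P*u(-2) + (48 - 8) = 303*(2 - 2)/4 + (48 - 8) = (303/4)*0 + 40 = 0 + 40 = 40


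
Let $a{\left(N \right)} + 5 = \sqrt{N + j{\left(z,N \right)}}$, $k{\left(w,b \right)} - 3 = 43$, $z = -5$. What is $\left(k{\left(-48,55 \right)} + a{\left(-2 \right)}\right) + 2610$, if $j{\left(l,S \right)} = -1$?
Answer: $2651 + i \sqrt{3} \approx 2651.0 + 1.732 i$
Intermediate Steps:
$k{\left(w,b \right)} = 46$ ($k{\left(w,b \right)} = 3 + 43 = 46$)
$a{\left(N \right)} = -5 + \sqrt{-1 + N}$ ($a{\left(N \right)} = -5 + \sqrt{N - 1} = -5 + \sqrt{-1 + N}$)
$\left(k{\left(-48,55 \right)} + a{\left(-2 \right)}\right) + 2610 = \left(46 - \left(5 - \sqrt{-1 - 2}\right)\right) + 2610 = \left(46 - \left(5 - \sqrt{-3}\right)\right) + 2610 = \left(46 - \left(5 - i \sqrt{3}\right)\right) + 2610 = \left(41 + i \sqrt{3}\right) + 2610 = 2651 + i \sqrt{3}$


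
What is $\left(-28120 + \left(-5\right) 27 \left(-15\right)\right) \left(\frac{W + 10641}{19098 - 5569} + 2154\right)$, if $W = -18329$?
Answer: $- \frac{760245936910}{13529} \approx -5.6194 \cdot 10^{7}$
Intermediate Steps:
$\left(-28120 + \left(-5\right) 27 \left(-15\right)\right) \left(\frac{W + 10641}{19098 - 5569} + 2154\right) = \left(-28120 + \left(-5\right) 27 \left(-15\right)\right) \left(\frac{-18329 + 10641}{19098 - 5569} + 2154\right) = \left(-28120 - -2025\right) \left(- \frac{7688}{13529} + 2154\right) = \left(-28120 + 2025\right) \left(\left(-7688\right) \frac{1}{13529} + 2154\right) = - 26095 \left(- \frac{7688}{13529} + 2154\right) = \left(-26095\right) \frac{29133778}{13529} = - \frac{760245936910}{13529}$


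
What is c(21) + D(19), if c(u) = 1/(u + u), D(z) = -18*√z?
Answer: 1/42 - 18*√19 ≈ -78.436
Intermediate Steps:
c(u) = 1/(2*u)
c(21) + D(19) = (½)/21 - 18*√19 = (½)*(1/21) - 18*√19 = 1/42 - 18*√19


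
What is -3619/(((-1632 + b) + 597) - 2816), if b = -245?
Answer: 3619/4096 ≈ 0.88354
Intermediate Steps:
-3619/(((-1632 + b) + 597) - 2816) = -3619/(((-1632 - 245) + 597) - 2816) = -3619/((-1877 + 597) - 2816) = -3619/(-1280 - 2816) = -3619/(-4096) = -3619*(-1/4096) = 3619/4096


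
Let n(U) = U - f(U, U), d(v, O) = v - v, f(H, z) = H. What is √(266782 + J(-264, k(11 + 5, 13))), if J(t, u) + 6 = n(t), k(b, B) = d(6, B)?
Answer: 2*√66694 ≈ 516.50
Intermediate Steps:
d(v, O) = 0
n(U) = 0 (n(U) = U - U = 0)
k(b, B) = 0
J(t, u) = -6 (J(t, u) = -6 + 0 = -6)
√(266782 + J(-264, k(11 + 5, 13))) = √(266782 - 6) = √266776 = 2*√66694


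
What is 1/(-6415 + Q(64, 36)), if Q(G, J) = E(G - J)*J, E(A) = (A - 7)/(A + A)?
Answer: -2/12803 ≈ -0.00015621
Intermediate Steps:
E(A) = (-7 + A)/(2*A) (E(A) = (-7 + A)/((2*A)) = (-7 + A)*(1/(2*A)) = (-7 + A)/(2*A))
Q(G, J) = J*(-7 + G - J)/(2*(G - J)) (Q(G, J) = ((-7 + (G - J))/(2*(G - J)))*J = ((-7 + G - J)/(2*(G - J)))*J = J*(-7 + G - J)/(2*(G - J)))
1/(-6415 + Q(64, 36)) = 1/(-6415 + (1/2)*36*(-7 + 64 - 1*36)/(64 - 1*36)) = 1/(-6415 + (1/2)*36*(-7 + 64 - 36)/(64 - 36)) = 1/(-6415 + (1/2)*36*21/28) = 1/(-6415 + (1/2)*36*(1/28)*21) = 1/(-6415 + 27/2) = 1/(-12803/2) = -2/12803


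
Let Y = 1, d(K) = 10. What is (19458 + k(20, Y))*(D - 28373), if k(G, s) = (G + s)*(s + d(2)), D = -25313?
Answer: -1057023654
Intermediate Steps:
k(G, s) = (10 + s)*(G + s) (k(G, s) = (G + s)*(s + 10) = (G + s)*(10 + s) = (10 + s)*(G + s))
(19458 + k(20, Y))*(D - 28373) = (19458 + (1**2 + 10*20 + 10*1 + 20*1))*(-25313 - 28373) = (19458 + (1 + 200 + 10 + 20))*(-53686) = (19458 + 231)*(-53686) = 19689*(-53686) = -1057023654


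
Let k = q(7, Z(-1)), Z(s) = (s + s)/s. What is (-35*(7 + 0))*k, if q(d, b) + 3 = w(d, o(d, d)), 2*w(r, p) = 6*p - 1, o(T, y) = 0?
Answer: 1715/2 ≈ 857.50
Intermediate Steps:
Z(s) = 2 (Z(s) = (2*s)/s = 2)
w(r, p) = -1/2 + 3*p (w(r, p) = (6*p - 1)/2 = (-1 + 6*p)/2 = -1/2 + 3*p)
q(d, b) = -7/2 (q(d, b) = -3 + (-1/2 + 3*0) = -3 + (-1/2 + 0) = -3 - 1/2 = -7/2)
k = -7/2 ≈ -3.5000
(-35*(7 + 0))*k = -35*(7 + 0)*(-7/2) = -35*7*(-7/2) = -245*(-7/2) = 1715/2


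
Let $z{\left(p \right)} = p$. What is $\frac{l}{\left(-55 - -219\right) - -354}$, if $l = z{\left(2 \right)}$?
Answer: $\frac{1}{259} \approx 0.003861$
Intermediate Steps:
$l = 2$
$\frac{l}{\left(-55 - -219\right) - -354} = \frac{2}{\left(-55 - -219\right) - -354} = \frac{2}{\left(-55 + 219\right) + 354} = \frac{2}{164 + 354} = \frac{2}{518} = 2 \cdot \frac{1}{518} = \frac{1}{259}$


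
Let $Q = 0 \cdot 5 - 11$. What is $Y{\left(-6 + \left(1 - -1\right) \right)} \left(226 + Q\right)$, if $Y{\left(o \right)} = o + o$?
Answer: $-1720$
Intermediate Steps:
$Q = -11$ ($Q = 0 - 11 = -11$)
$Y{\left(o \right)} = 2 o$
$Y{\left(-6 + \left(1 - -1\right) \right)} \left(226 + Q\right) = 2 \left(-6 + \left(1 - -1\right)\right) \left(226 - 11\right) = 2 \left(-6 + \left(1 + 1\right)\right) 215 = 2 \left(-6 + 2\right) 215 = 2 \left(-4\right) 215 = \left(-8\right) 215 = -1720$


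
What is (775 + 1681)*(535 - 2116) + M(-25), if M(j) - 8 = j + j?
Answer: -3882978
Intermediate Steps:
M(j) = 8 + 2*j (M(j) = 8 + (j + j) = 8 + 2*j)
(775 + 1681)*(535 - 2116) + M(-25) = (775 + 1681)*(535 - 2116) + (8 + 2*(-25)) = 2456*(-1581) + (8 - 50) = -3882936 - 42 = -3882978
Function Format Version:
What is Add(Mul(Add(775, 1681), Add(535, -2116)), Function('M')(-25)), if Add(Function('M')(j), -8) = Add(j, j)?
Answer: -3882978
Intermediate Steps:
Function('M')(j) = Add(8, Mul(2, j)) (Function('M')(j) = Add(8, Add(j, j)) = Add(8, Mul(2, j)))
Add(Mul(Add(775, 1681), Add(535, -2116)), Function('M')(-25)) = Add(Mul(Add(775, 1681), Add(535, -2116)), Add(8, Mul(2, -25))) = Add(Mul(2456, -1581), Add(8, -50)) = Add(-3882936, -42) = -3882978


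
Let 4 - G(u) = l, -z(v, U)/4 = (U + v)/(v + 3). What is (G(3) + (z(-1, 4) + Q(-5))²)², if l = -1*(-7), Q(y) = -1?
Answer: 2116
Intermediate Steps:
z(v, U) = -4*(U + v)/(3 + v) (z(v, U) = -4*(U + v)/(v + 3) = -4*(U + v)/(3 + v))
l = 7
G(u) = -3 (G(u) = 4 - 1*7 = 4 - 7 = -3)
(G(3) + (z(-1, 4) + Q(-5))²)² = (-3 + (4*(-1*4 - 1*(-1))/(3 - 1) - 1)²)² = (-3 + (4*(-4 + 1)/2 - 1)²)² = (-3 + (4*(½)*(-3) - 1)²)² = (-3 + (-6 - 1)²)² = (-3 + (-7)²)² = (-3 + 49)² = 46² = 2116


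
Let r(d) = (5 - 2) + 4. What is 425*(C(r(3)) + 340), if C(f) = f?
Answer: 147475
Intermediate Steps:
r(d) = 7 (r(d) = 3 + 4 = 7)
425*(C(r(3)) + 340) = 425*(7 + 340) = 425*347 = 147475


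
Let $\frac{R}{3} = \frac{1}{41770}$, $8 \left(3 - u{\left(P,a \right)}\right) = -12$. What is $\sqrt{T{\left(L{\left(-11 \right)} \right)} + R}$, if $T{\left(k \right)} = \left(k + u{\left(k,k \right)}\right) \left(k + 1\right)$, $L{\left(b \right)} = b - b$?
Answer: $\frac{4 \sqrt{122678490}}{20885} \approx 2.1213$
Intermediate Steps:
$L{\left(b \right)} = 0$
$u{\left(P,a \right)} = \frac{9}{2}$ ($u{\left(P,a \right)} = 3 - - \frac{3}{2} = 3 + \frac{3}{2} = \frac{9}{2}$)
$R = \frac{3}{41770} \approx 7.1822 \cdot 10^{-5}$
$T{\left(k \right)} = \left(1 + k\right) \left(\frac{9}{2} + k\right)$ ($T{\left(k \right)} = \left(k + \frac{9}{2}\right) \left(k + 1\right) = \left(\frac{9}{2} + k\right) \left(1 + k\right) = \left(1 + k\right) \left(\frac{9}{2} + k\right)$)
$\sqrt{T{\left(L{\left(-11 \right)} \right)} + R} = \sqrt{\left(\frac{9}{2} + 0^{2} + \frac{11}{2} \cdot 0\right) + \frac{3}{41770}} = \sqrt{\left(\frac{9}{2} + 0 + 0\right) + \frac{3}{41770}} = \sqrt{\frac{9}{2} + \frac{3}{41770}} = \sqrt{\frac{93984}{20885}} = \frac{4 \sqrt{122678490}}{20885}$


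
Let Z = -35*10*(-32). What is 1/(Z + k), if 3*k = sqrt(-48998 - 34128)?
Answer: 50400/564521563 - 3*I*sqrt(83126)/1129043126 ≈ 8.9279e-5 - 7.6609e-7*I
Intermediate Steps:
Z = 11200 (Z = -350*(-32) = 11200)
k = I*sqrt(83126)/3 (k = sqrt(-48998 - 34128)/3 = sqrt(-83126)/3 = (I*sqrt(83126))/3 = I*sqrt(83126)/3 ≈ 96.105*I)
1/(Z + k) = 1/(11200 + I*sqrt(83126)/3)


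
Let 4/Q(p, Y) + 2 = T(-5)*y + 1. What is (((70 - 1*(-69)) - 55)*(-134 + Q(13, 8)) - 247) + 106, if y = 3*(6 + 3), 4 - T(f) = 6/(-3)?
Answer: -262083/23 ≈ -11395.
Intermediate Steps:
T(f) = 6 (T(f) = 4 - 6/(-3) = 4 - 6*(-1)/3 = 4 - 1*(-2) = 4 + 2 = 6)
y = 27 (y = 3*9 = 27)
Q(p, Y) = 4/161 (Q(p, Y) = 4/(-2 + (6*27 + 1)) = 4/(-2 + (162 + 1)) = 4/(-2 + 163) = 4/161)
(((70 - 1*(-69)) - 55)*(-134 + Q(13, 8)) - 247) + 106 = (((70 - 1*(-69)) - 55)*(-134 + 4/161) - 247) + 106 = (((70 + 69) - 55)*(-21570/161) - 247) + 106 = ((139 - 55)*(-21570/161) - 247) + 106 = (84*(-21570/161) - 247) + 106 = (-258840/23 - 247) + 106 = -264521/23 + 106 = -262083/23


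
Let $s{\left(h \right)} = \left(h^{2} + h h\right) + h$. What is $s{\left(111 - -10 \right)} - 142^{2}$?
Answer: $9239$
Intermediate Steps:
$s{\left(h \right)} = h + 2 h^{2}$ ($s{\left(h \right)} = \left(h^{2} + h^{2}\right) + h = 2 h^{2} + h = h + 2 h^{2}$)
$s{\left(111 - -10 \right)} - 142^{2} = \left(111 - -10\right) \left(1 + 2 \left(111 - -10\right)\right) - 142^{2} = \left(111 + 10\right) \left(1 + 2 \left(111 + 10\right)\right) - 20164 = 121 \left(1 + 2 \cdot 121\right) - 20164 = 121 \left(1 + 242\right) - 20164 = 121 \cdot 243 - 20164 = 29403 - 20164 = 9239$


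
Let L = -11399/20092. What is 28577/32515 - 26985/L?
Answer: 17629393638523/370638485 ≈ 47565.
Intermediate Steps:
L = -11399/20092 (L = -11399*1/20092 = -11399/20092 ≈ -0.56734)
28577/32515 - 26985/L = 28577/32515 - 26985/(-11399/20092) = 28577*(1/32515) - 26985*(-20092/11399) = 28577/32515 + 542182620/11399 = 17629393638523/370638485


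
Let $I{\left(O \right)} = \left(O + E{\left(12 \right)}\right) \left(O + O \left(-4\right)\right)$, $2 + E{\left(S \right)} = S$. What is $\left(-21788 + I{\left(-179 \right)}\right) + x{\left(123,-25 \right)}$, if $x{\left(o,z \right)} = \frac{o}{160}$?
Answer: $- \frac{18006437}{160} \approx -1.1254 \cdot 10^{5}$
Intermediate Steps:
$E{\left(S \right)} = -2 + S$
$x{\left(o,z \right)} = \frac{o}{160}$ ($x{\left(o,z \right)} = o \frac{1}{160} = \frac{o}{160}$)
$I{\left(O \right)} = - 3 O \left(10 + O\right)$ ($I{\left(O \right)} = \left(O + \left(-2 + 12\right)\right) \left(O + O \left(-4\right)\right) = \left(O + 10\right) \left(O - 4 O\right) = \left(10 + O\right) \left(- 3 O\right) = - 3 O \left(10 + O\right)$)
$\left(-21788 + I{\left(-179 \right)}\right) + x{\left(123,-25 \right)} = \left(-21788 - - 537 \left(10 - 179\right)\right) + \frac{1}{160} \cdot 123 = \left(-21788 - \left(-537\right) \left(-169\right)\right) + \frac{123}{160} = \left(-21788 - 90753\right) + \frac{123}{160} = -112541 + \frac{123}{160} = - \frac{18006437}{160}$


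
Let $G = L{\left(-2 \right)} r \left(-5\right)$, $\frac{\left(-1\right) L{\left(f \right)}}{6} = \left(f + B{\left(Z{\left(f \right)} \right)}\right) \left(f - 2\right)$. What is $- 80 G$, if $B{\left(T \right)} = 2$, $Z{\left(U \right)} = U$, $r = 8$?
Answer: $0$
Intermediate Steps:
$L{\left(f \right)} = - 6 \left(-2 + f\right) \left(2 + f\right)$ ($L{\left(f \right)} = - 6 \left(f + 2\right) \left(f - 2\right) = - 6 \left(2 + f\right) \left(-2 + f\right) = - 6 \left(-2 + f\right) \left(2 + f\right)$)
$G = 0$ ($G = \left(24 - 6 \left(-2\right)^{2}\right) 8 \left(-5\right) = \left(24 - 24\right) 8 \left(-5\right) = 0 \cdot 8 \left(-5\right) = 0 \left(-5\right) = 0$)
$- 80 G = \left(-80\right) 0 = 0$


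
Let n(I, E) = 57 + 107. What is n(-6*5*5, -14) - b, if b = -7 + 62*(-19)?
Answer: 1349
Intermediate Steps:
n(I, E) = 164
b = -1185 (b = -7 - 1178 = -1185)
n(-6*5*5, -14) - b = 164 - 1*(-1185) = 164 + 1185 = 1349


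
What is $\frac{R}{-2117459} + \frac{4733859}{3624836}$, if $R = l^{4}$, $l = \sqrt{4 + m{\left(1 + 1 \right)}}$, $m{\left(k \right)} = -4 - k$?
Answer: $\frac{10023737844937}{7675441611724} \approx 1.306$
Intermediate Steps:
$l = i \sqrt{2}$ ($l = \sqrt{4 - 6} = \sqrt{-2} = i \sqrt{2} \approx 1.4142 i$)
$R = 4$ ($R = \left(i \sqrt{2}\right)^{4} = 4$)
$\frac{R}{-2117459} + \frac{4733859}{3624836} = \frac{4}{-2117459} + \frac{4733859}{3624836} = 4 \left(- \frac{1}{2117459}\right) + 4733859 \cdot \frac{1}{3624836} = - \frac{4}{2117459} + \frac{4733859}{3624836} = \frac{10023737844937}{7675441611724}$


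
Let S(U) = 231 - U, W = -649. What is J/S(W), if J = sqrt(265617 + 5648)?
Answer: sqrt(271265)/880 ≈ 0.59185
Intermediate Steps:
J = sqrt(271265) ≈ 520.83
J/S(W) = sqrt(271265)/(231 - 1*(-649)) = sqrt(271265)/(231 + 649) = sqrt(271265)/880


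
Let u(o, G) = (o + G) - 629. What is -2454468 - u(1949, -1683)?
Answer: -2454105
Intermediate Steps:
u(o, G) = -629 + G + o (u(o, G) = (G + o) - 629 = -629 + G + o)
-2454468 - u(1949, -1683) = -2454468 - (-629 - 1683 + 1949) = -2454468 - 1*(-363) = -2454468 + 363 = -2454105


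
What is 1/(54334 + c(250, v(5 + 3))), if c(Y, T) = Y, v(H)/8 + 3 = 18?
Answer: 1/54584 ≈ 1.8320e-5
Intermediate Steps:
v(H) = 120 (v(H) = -24 + 8*18 = -24 + 144 = 120)
1/(54334 + c(250, v(5 + 3))) = 1/(54334 + 250) = 1/54584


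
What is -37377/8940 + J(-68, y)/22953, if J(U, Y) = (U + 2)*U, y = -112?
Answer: -90865729/22799980 ≈ -3.9853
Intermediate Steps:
J(U, Y) = U*(2 + U) (J(U, Y) = (2 + U)*U = U*(2 + U))
-37377/8940 + J(-68, y)/22953 = -37377/8940 - 68*(2 - 68)/22953 = -37377*1/8940 - 68*(-66)*(1/22953) = -12459/2980 + 4488*(1/22953) = -12459/2980 + 1496/7651 = -90865729/22799980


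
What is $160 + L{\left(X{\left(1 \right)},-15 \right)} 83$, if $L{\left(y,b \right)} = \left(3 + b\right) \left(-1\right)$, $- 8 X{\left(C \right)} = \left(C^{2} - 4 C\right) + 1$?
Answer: $1156$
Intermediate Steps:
$X{\left(C \right)} = - \frac{1}{8} + \frac{C}{2} - \frac{C^{2}}{8}$ ($X{\left(C \right)} = - \frac{\left(C^{2} - 4 C\right) + 1}{8} = - \frac{1 + C^{2} - 4 C}{8} = - \frac{1}{8} + \frac{C}{2} - \frac{C^{2}}{8}$)
$L{\left(y,b \right)} = -3 - b$
$160 + L{\left(X{\left(1 \right)},-15 \right)} 83 = 160 + \left(-3 - -15\right) 83 = 160 + \left(-3 + 15\right) 83 = 160 + 12 \cdot 83 = 160 + 996 = 1156$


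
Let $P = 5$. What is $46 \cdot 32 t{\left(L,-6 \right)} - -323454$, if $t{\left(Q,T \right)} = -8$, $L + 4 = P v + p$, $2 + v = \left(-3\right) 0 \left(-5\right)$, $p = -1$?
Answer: $311678$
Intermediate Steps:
$v = -2$ ($v = -2 + \left(-3\right) 0 \left(-5\right) = -2 + 0 \left(-5\right) = -2 + 0 = -2$)
$L = -15$ ($L = -4 + \left(5 \left(-2\right) - 1\right) = -4 - 11 = -15$)
$46 \cdot 32 t{\left(L,-6 \right)} - -323454 = 46 \cdot 32 \left(-8\right) - -323454 = 1472 \left(-8\right) + 323454 = -11776 + 323454 = 311678$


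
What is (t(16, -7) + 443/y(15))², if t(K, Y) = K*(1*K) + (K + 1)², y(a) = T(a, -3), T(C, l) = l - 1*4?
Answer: 11370384/49 ≈ 2.3205e+5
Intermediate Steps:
T(C, l) = -4 + l (T(C, l) = l - 4 = -4 + l)
y(a) = -7 (y(a) = -4 - 3 = -7)
t(K, Y) = K² + (1 + K)² (t(K, Y) = K*K + (1 + K)² = K² + (1 + K)²)
(t(16, -7) + 443/y(15))² = ((16² + (1 + 16)²) + 443/(-7))² = ((256 + 17²) + 443*(-⅐))² = ((256 + 289) - 443/7)² = (545 - 443/7)² = (3372/7)² = 11370384/49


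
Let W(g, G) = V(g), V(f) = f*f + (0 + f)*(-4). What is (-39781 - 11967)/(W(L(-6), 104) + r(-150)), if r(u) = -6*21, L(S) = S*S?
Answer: -25874/513 ≈ -50.437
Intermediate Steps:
L(S) = S²
r(u) = -126
V(f) = f² - 4*f (V(f) = f² + f*(-4) = f² - 4*f)
W(g, G) = g*(-4 + g)
(-39781 - 11967)/(W(L(-6), 104) + r(-150)) = (-39781 - 11967)/((-6)²*(-4 + (-6)²) - 126) = -51748/(36*(-4 + 36) - 126) = -51748/(36*32 - 126) = -51748/(1152 - 126) = -51748/1026 = -51748*1/1026 = -25874/513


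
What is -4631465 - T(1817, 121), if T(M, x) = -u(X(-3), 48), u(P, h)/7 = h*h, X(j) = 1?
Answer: -4615337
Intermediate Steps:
u(P, h) = 7*h² (u(P, h) = 7*(h*h) = 7*h²)
T(M, x) = -16128 (T(M, x) = -7*48² = -7*2304 = -1*16128 = -16128)
-4631465 - T(1817, 121) = -4631465 - 1*(-16128) = -4631465 + 16128 = -4615337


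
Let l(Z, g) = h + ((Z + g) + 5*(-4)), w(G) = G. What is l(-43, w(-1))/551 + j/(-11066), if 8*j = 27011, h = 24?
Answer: -18424181/48778928 ≈ -0.37771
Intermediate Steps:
j = 27011/8 (j = (1/8)*27011 = 27011/8 ≈ 3376.4)
l(Z, g) = 4 + Z + g (l(Z, g) = 24 + ((Z + g) + 5*(-4)) = 24 + ((Z + g) - 20) = 24 + (-20 + Z + g) = 4 + Z + g)
l(-43, w(-1))/551 + j/(-11066) = (4 - 43 - 1)/551 + (27011/8)/(-11066) = -40*1/551 + (27011/8)*(-1/11066) = -40/551 - 27011/88528 = -18424181/48778928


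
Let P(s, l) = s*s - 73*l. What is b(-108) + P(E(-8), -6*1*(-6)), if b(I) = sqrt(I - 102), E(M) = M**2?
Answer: 1468 + I*sqrt(210) ≈ 1468.0 + 14.491*I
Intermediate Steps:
b(I) = sqrt(-102 + I)
P(s, l) = s**2 - 73*l
b(-108) + P(E(-8), -6*1*(-6)) = sqrt(-102 - 108) + (((-8)**2)**2 - 73*(-6*1)*(-6)) = sqrt(-210) + (64**2 - (-438)*(-6)) = I*sqrt(210) + (4096 - 73*36) = I*sqrt(210) + (4096 - 2628) = I*sqrt(210) + 1468 = 1468 + I*sqrt(210)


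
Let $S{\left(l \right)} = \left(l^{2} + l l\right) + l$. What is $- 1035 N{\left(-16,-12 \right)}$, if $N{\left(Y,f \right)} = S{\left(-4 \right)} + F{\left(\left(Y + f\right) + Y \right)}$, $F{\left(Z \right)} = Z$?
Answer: $16560$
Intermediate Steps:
$S{\left(l \right)} = l + 2 l^{2}$ ($S{\left(l \right)} = \left(l^{2} + l^{2}\right) + l = 2 l^{2} + l = l + 2 l^{2}$)
$N{\left(Y,f \right)} = 28 + f + 2 Y$ ($N{\left(Y,f \right)} = - 4 \left(1 + 2 \left(-4\right)\right) + \left(\left(Y + f\right) + Y\right) = - 4 \left(1 - 8\right) + \left(f + 2 Y\right) = \left(-4\right) \left(-7\right) + \left(f + 2 Y\right) = 28 + \left(f + 2 Y\right) = 28 + f + 2 Y$)
$- 1035 N{\left(-16,-12 \right)} = - 1035 \left(28 - 12 + 2 \left(-16\right)\right) = - 1035 \left(28 - 12 - 32\right) = \left(-1035\right) \left(-16\right) = 16560$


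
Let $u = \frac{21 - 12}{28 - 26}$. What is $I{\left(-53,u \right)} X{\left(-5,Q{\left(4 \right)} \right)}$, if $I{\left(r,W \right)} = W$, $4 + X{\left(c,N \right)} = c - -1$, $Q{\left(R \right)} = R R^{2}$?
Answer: $-36$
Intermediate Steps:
$Q{\left(R \right)} = R^{3}$
$u = \frac{9}{2} \approx 4.5$
$X{\left(c,N \right)} = -3 + c$ ($X{\left(c,N \right)} = -4 + \left(c - -1\right) = -4 + \left(c + 1\right) = -4 + \left(1 + c\right) = -3 + c$)
$I{\left(-53,u \right)} X{\left(-5,Q{\left(4 \right)} \right)} = \frac{9 \left(-3 - 5\right)}{2} = \frac{9}{2} \left(-8\right) = -36$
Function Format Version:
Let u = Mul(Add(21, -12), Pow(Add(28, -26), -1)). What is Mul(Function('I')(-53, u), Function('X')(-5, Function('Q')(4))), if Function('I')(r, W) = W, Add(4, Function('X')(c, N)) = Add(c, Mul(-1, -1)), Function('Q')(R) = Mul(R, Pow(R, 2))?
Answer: -36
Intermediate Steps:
Function('Q')(R) = Pow(R, 3)
u = Rational(9, 2) (u = Mul(9, Pow(2, -1)) = Mul(9, Rational(1, 2)) = Rational(9, 2) ≈ 4.5000)
Function('X')(c, N) = Add(-3, c) (Function('X')(c, N) = Add(-4, Add(c, Mul(-1, -1))) = Add(-4, Add(c, 1)) = Add(-4, Add(1, c)) = Add(-3, c))
Mul(Function('I')(-53, u), Function('X')(-5, Function('Q')(4))) = Mul(Rational(9, 2), Add(-3, -5)) = Mul(Rational(9, 2), -8) = -36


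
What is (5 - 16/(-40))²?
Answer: 729/25 ≈ 29.160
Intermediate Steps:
(5 - 16/(-40))² = (5 - 16*(-1/40))² = (5 + ⅖)² = (27/5)² = 729/25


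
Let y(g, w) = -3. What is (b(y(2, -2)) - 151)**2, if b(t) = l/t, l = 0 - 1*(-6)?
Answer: 23409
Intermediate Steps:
l = 6 (l = 0 + 6 = 6)
b(t) = 6/t
(b(y(2, -2)) - 151)**2 = (6/(-3) - 151)**2 = (6*(-1/3) - 151)**2 = (-2 - 151)**2 = (-153)**2 = 23409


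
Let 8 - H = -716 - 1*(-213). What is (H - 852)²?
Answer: 116281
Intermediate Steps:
H = 511 (H = 8 - (-716 - 1*(-213)) = 8 - (-716 + 213) = 8 - 1*(-503) = 8 + 503 = 511)
(H - 852)² = (511 - 852)² = (-341)² = 116281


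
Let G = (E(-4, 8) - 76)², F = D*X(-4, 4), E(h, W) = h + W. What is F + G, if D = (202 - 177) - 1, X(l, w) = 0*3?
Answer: 5184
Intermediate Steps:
X(l, w) = 0
D = 24 (D = 25 - 1 = 24)
E(h, W) = W + h
F = 0 (F = 24*0 = 0)
G = 5184 (G = ((8 - 4) - 76)² = (4 - 76)² = (-72)² = 5184)
F + G = 0 + 5184 = 5184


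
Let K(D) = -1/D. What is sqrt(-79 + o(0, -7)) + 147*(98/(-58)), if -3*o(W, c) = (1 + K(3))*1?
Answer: -7203/29 + I*sqrt(713)/3 ≈ -248.38 + 8.9007*I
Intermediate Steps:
o(W, c) = -2/9 (o(W, c) = -(1 - 1/3)/3 = -2/9)
sqrt(-79 + o(0, -7)) + 147*(98/(-58)) = sqrt(-79 - 2/9) + 147*(98/(-58)) = sqrt(-713/9) + 147*(98*(-1/58)) = I*sqrt(713)/3 + 147*(-49/29) = I*sqrt(713)/3 - 7203/29 = -7203/29 + I*sqrt(713)/3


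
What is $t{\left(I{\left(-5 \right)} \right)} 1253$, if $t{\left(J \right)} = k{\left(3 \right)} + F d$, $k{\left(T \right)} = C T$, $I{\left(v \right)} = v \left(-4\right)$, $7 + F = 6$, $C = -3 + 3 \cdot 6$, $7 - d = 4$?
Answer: $52626$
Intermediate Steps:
$d = 3$ ($d = 7 - 4 = 3$)
$C = 15$ ($C = -3 + 18 = 15$)
$F = -1$ ($F = -7 + 6 = -1$)
$I{\left(v \right)} = - 4 v$
$k{\left(T \right)} = 15 T$
$t{\left(J \right)} = 42$ ($t{\left(J \right)} = 15 \cdot 3 - 3 = 45 - 3 = 42$)
$t{\left(I{\left(-5 \right)} \right)} 1253 = 42 \cdot 1253 = 52626$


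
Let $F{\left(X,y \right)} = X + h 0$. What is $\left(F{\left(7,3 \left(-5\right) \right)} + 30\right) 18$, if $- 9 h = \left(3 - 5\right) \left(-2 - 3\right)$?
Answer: $666$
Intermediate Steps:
$h = - \frac{10}{9}$ ($h = - \frac{\left(3 - 5\right) \left(-2 - 3\right)}{9} = - \frac{\left(-2\right) \left(-5\right)}{9} = \left(- \frac{1}{9}\right) 10 = - \frac{10}{9} \approx -1.1111$)
$F{\left(X,y \right)} = X$ ($F{\left(X,y \right)} = X - 0 = X + 0 = X$)
$\left(F{\left(7,3 \left(-5\right) \right)} + 30\right) 18 = \left(7 + 30\right) 18 = 37 \cdot 18 = 666$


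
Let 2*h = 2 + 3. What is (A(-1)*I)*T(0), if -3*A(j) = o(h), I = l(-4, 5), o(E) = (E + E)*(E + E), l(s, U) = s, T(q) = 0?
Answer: 0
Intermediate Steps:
h = 5/2 (h = (2 + 3)/2 = (½)*5 = 5/2 ≈ 2.5000)
o(E) = 4*E² (o(E) = (2*E)*(2*E) = 4*E²)
I = -4
A(j) = -25/3 (A(j) = -4*(5/2)²/3 = -4*25/(3*4) = -⅓*25 = -25/3)
(A(-1)*I)*T(0) = -25/3*(-4)*0 = (100/3)*0 = 0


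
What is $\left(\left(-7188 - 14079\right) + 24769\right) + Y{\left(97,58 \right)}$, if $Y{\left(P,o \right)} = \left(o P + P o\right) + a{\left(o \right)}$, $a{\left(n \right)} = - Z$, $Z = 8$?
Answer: $14746$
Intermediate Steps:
$a{\left(n \right)} = -8$ ($a{\left(n \right)} = \left(-1\right) 8 = -8$)
$Y{\left(P,o \right)} = -8 + 2 P o$ ($Y{\left(P,o \right)} = \left(o P + P o\right) - 8 = \left(P o + P o\right) - 8 = 2 P o - 8 = -8 + 2 P o$)
$\left(\left(-7188 - 14079\right) + 24769\right) + Y{\left(97,58 \right)} = \left(\left(-7188 - 14079\right) + 24769\right) - \left(8 - 11252\right) = \left(\left(-7188 - 14079\right) + 24769\right) + \left(-8 + 11252\right) = \left(-21267 + 24769\right) + 11244 = 3502 + 11244 = 14746$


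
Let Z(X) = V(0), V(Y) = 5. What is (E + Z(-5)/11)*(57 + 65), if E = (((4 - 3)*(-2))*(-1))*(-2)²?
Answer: 11346/11 ≈ 1031.5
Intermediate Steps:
Z(X) = 5
E = 8 (E = ((1*(-2))*(-1))*4 = -2*(-1)*4 = 2*4 = 8)
(E + Z(-5)/11)*(57 + 65) = (8 + 5/11)*(57 + 65) = (8 + 5*(1/11))*122 = (8 + 5/11)*122 = (93/11)*122 = 11346/11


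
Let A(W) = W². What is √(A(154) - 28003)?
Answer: I*√4287 ≈ 65.475*I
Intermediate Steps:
√(A(154) - 28003) = √(154² - 28003) = √(23716 - 28003) = √(-4287) = I*√4287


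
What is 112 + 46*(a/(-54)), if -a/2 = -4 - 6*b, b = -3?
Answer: 3668/27 ≈ 135.85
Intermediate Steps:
a = -28 (a = -2*(-4 - 6*(-3)) = -2*(-4 + 18) = -2*14 = -28)
112 + 46*(a/(-54)) = 112 + 46*(-28/(-54)) = 112 + 46*(-28*(-1/54)) = 112 + 46*(14/27) = 112 + 644/27 = 3668/27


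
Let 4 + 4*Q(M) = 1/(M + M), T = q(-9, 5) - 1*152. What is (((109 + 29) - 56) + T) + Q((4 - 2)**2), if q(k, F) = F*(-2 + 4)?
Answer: -1951/32 ≈ -60.969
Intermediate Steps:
q(k, F) = 2*F (q(k, F) = F*2 = 2*F)
T = -142 (T = 2*5 - 1*152 = 10 - 152 = -142)
Q(M) = -1 + 1/(8*M) (Q(M) = -1 + 1/(4*(M + M)) = -1 + 1/(4*((2*M))) = -1 + (1/(2*M))/4 = -1 + 1/(8*M))
(((109 + 29) - 56) + T) + Q((4 - 2)**2) = (((109 + 29) - 56) - 142) + (1/8 - (4 - 2)**2)/((4 - 2)**2) = ((138 - 56) - 142) + (1/8 - 1*2**2)/(2**2) = (82 - 142) + (1/8 - 1*4)/4 = -60 + (1/8 - 4)/4 = -60 + (1/4)*(-31/8) = -60 - 31/32 = -1951/32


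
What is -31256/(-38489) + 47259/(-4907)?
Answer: -1665578459/188865523 ≈ -8.8189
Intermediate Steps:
-31256/(-38489) + 47259/(-4907) = -31256*(-1/38489) + 47259*(-1/4907) = 31256/38489 - 47259/4907 = -1665578459/188865523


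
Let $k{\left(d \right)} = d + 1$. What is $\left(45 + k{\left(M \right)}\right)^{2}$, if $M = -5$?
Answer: $1681$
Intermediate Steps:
$k{\left(d \right)} = 1 + d$
$\left(45 + k{\left(M \right)}\right)^{2} = \left(45 + \left(1 - 5\right)\right)^{2} = \left(45 - 4\right)^{2} = 41^{2} = 1681$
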